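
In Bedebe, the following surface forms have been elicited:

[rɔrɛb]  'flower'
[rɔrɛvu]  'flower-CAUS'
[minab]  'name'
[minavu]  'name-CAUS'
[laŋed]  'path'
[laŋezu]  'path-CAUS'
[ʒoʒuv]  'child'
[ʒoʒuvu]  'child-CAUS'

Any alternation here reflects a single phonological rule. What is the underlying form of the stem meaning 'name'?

The stem for 'name' ends in [b] in [minab] but [v] in [minavu].
But 'child' keeps [v] in both environments ([ʒoʒuv], [ʒoʒuvu]), so there is no rule changing /v/ to [b] in isolation.
The underlying segment must be /b/; voiced stops become fricatives between vowels, yielding [v] there.

/minab/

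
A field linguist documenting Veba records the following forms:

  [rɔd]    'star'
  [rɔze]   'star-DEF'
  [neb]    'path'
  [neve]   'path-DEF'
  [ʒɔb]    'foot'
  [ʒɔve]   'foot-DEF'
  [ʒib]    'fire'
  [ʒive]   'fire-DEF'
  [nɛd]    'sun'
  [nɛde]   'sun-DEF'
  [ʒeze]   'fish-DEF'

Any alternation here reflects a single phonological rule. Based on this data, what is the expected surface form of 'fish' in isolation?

In [rɔd] and [rɔze] the final segment of 'star' alternates: [d] ~ [z].
The stem 'sun' ([nɛd], [nɛde]) shows [d] unchanged in both environments, so [d] cannot be basic with [z] derived before the DEF suffix.
The underlying segment must be /z/; voiced fricatives become stops word-finally, yielding [d] there.
From [ʒeze] the stem 'fish' is /ʒez/; word-finally this yields [ʒed].

[ʒed]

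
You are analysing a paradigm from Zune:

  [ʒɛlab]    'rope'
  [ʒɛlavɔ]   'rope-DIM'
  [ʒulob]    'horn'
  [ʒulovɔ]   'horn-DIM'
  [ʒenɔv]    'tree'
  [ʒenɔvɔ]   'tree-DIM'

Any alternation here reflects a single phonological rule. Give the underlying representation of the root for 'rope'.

/ʒɛlab/

The stem for 'rope' ends in [b] in [ʒɛlab] but [v] in [ʒɛlavɔ].
Compare 'tree', with invariant [v] in [ʒenɔv] and [ʒenɔvɔ]: an analysis with underlying /v/ and a rule producing [b] in isolation would wrongly predict alternation here too.
So /b/ is underlying, and a rule of intervocalic spirantization — voiced stops become fricatives between vowels — gives [v].
The underlying form of 'rope' is therefore /ʒɛlab/.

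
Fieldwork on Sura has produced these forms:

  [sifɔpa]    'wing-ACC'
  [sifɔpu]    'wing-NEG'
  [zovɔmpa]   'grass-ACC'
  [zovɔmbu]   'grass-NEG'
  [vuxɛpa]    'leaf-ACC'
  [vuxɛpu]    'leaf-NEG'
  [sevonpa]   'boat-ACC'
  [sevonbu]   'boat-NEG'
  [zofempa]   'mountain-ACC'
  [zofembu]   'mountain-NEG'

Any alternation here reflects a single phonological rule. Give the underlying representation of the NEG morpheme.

The NEG morpheme has two allomorphs, [-bu] and [-pu].
By contrast the ACC suffix keeps its initial [p] throughout — that segment must be underlying.
So the underlying form is /-bu/, and voiced stops become voiceless after a vowel.

/-bu/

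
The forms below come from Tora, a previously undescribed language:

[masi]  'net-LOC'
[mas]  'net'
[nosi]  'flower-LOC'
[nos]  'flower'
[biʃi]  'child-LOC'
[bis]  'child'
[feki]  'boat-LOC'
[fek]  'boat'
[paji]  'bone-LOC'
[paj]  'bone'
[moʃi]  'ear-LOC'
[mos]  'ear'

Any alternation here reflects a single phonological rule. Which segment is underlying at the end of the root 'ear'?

'ear' shows [ʃ] ~ [s] at the end of the stem ([moʃi] vs [mos]).
Compare 'flower', with invariant [s] in [nosi] and [nos]: an analysis with underlying /s/ and a rule producing [ʃ] before the LOC suffix would wrongly predict alternation here too.
The underlying segment must be /ʃ/; palato-alveolar /ʃ/ becomes [s] when no front vowel follows, yielding [s] there.

/ʃ/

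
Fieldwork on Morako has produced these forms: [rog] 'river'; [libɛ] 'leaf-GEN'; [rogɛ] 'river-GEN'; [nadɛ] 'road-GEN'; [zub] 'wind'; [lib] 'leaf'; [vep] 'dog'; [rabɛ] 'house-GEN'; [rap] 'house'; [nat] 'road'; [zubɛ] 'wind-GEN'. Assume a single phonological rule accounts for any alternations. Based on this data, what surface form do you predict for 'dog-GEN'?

The root 'house' surfaces as [rap] and [rabɛ], with a stem-final [p] ~ [b] alternation.
But 'leaf' keeps [b] in both environments ([lib], [libɛ]), so there is no rule changing /b/ to [p] in isolation.
The alternation reflects intervocalic voicing: voiceless stops become voiced between vowels. /p/ is underlying.
From [vep] the stem 'dog' is /vep/; between vowels this yields [vebɛ].

[vebɛ]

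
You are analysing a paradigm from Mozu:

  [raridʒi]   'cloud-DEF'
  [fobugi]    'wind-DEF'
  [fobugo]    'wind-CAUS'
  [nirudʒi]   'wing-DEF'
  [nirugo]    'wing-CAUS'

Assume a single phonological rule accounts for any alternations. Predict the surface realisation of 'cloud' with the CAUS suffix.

The stem for 'wing' ends in [dʒ] in [nirudʒi] but [g] in [nirugo].
The stem 'wind' ([fobugi], [fobugo]) shows [g] unchanged in both environments, so [g] cannot be basic with [dʒ] derived before the DEF suffix.
The underlying segment must be /dʒ/; palato-alveolar /dʒ/ becomes [g] when no front vowel follows, yielding [g] there.
The one attested form of 'cloud', [raridʒi], shows underlying /raridʒ/. Applying the same rule when no front vowel follows gives [rarigo].

[rarigo]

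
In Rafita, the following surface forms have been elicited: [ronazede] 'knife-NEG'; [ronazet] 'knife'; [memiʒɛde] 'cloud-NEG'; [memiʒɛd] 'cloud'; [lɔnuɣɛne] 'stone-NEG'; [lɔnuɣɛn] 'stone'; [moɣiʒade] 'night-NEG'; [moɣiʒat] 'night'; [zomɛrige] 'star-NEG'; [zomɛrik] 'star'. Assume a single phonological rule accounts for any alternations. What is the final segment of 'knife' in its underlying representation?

'knife' shows [d] ~ [t] at the end of the stem ([ronazede] vs [ronazet]).
But 'cloud' keeps [d] in both environments ([memiʒɛde], [memiʒɛd]), so there is no rule changing /d/ to [t] in isolation.
The alternation reflects intervocalic voicing: voiceless stops become voiced between vowels. /t/ is underlying.

/t/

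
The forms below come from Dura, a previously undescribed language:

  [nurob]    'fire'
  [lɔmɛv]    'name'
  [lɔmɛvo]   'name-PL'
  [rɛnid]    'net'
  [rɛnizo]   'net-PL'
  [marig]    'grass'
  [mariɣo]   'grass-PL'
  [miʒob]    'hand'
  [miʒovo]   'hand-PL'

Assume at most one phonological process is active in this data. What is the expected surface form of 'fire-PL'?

[nurovo]

The stem for 'hand' ends in [b] in [miʒob] but [v] in [miʒovo].
Compare 'name', with invariant [v] in [lɔmɛv] and [lɔmɛvo]: an analysis with underlying /v/ and a rule producing [b] in isolation would wrongly predict alternation here too.
Therefore /b/ is basic and [v] is derived by intervocalic spirantization (voiced stops become fricatives between vowels).
From [nurob] the stem 'fire' is /nurob/; between vowels this yields [nurovo].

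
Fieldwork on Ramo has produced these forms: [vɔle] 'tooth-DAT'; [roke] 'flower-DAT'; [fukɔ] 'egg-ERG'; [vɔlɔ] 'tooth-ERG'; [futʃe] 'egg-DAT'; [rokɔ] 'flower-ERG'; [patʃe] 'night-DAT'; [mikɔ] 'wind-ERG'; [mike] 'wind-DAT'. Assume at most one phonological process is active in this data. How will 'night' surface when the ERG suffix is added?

The stem for 'egg' ends in [tʃ] in [futʃe] but [k] in [fukɔ].
The stem 'flower' ([roke], [rokɔ]) shows [k] unchanged in both environments, so [k] cannot be basic with [tʃ] derived before the DAT suffix.
The underlying segment must be /tʃ/; palato-alveolar /tʃ/ becomes [k] when no front vowel follows, yielding [k] there.
The one attested form of 'night', [patʃe], shows underlying /patʃ/. Applying the same rule when no front vowel follows gives [pakɔ].

[pakɔ]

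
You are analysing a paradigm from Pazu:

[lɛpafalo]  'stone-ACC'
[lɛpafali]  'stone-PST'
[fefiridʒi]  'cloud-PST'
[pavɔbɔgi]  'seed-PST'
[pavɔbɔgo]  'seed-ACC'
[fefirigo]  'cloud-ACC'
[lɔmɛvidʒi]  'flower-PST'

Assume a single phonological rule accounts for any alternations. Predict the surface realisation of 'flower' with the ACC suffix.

The stem for 'cloud' ends in [g] in [fefirigo] but [dʒ] in [fefiridʒi].
The stem 'seed' ([pavɔbɔgo], [pavɔbɔgi]) shows [g] unchanged in both environments, so [g] cannot be basic with [dʒ] derived before the PST suffix.
The alternation reflects depalatalization: palato-alveolar /dʒ/ becomes [g] when no front vowel follows. /dʒ/ is underlying.
The one attested form of 'flower', [lɔmɛvidʒi], shows underlying /lɔmɛvidʒ/. Applying the same rule when no front vowel follows gives [lɔmɛvigo].

[lɔmɛvigo]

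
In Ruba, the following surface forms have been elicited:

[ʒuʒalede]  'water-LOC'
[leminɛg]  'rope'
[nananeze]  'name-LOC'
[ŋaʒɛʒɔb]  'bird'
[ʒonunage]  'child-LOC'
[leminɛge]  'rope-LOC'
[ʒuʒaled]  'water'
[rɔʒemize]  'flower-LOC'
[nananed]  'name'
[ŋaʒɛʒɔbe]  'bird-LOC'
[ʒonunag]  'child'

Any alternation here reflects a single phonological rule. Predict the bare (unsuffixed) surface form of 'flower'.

[rɔʒemid]

'name' shows [z] ~ [d] at the end of the stem ([nananeze] vs [nananed]).
Compare 'water', with invariant [d] in [ʒuʒalede] and [ʒuʒaled]: an analysis with underlying /d/ and a rule producing [z] before the LOC suffix would wrongly predict alternation here too.
Therefore /z/ is basic and [d] is derived by word-final hardening (voiced fricatives become stops word-finally).
The one attested form of 'flower', [rɔʒemize], shows underlying /rɔʒemiz/. Applying the same rule word-finally gives [rɔʒemid].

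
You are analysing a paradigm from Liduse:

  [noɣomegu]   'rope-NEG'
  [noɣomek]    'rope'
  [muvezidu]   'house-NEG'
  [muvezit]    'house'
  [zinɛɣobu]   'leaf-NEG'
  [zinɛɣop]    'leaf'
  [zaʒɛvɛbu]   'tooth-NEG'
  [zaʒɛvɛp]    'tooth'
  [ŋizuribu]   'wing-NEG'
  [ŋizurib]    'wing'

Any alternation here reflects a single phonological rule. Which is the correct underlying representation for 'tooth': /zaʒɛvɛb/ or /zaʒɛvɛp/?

/zaʒɛvɛp/

'tooth' shows [b] ~ [p] at the end of the stem ([zaʒɛvɛbu] vs [zaʒɛvɛp]).
If /b/ were underlying and a rule turned it into [p] in isolation, 'wing' would also alternate; but it has [b] in both [ŋizuribu] and [ŋizurib].
Therefore /p/ is basic and [b] is derived by intervocalic voicing (voiceless stops become voiced between vowels).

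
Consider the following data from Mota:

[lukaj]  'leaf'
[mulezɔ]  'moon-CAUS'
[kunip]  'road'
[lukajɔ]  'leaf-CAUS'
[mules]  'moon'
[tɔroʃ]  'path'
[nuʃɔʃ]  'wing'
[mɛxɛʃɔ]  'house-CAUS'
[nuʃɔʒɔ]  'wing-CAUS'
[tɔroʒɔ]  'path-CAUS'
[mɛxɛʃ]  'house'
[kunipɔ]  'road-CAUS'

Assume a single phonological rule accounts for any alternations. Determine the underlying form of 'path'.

/tɔroʒ/

The root 'path' surfaces as [tɔroʃ] and [tɔroʒɔ], with a stem-final [ʃ] ~ [ʒ] alternation.
The stem 'house' ([mɛxɛʃ], [mɛxɛʃɔ]) shows [ʃ] unchanged in both environments, so [ʃ] cannot be basic with [ʒ] derived before the CAUS suffix.
So /ʒ/ is underlying, and a rule of word-final obstruent devoicing — voiced obstruents become voiceless word-finally — gives [ʃ].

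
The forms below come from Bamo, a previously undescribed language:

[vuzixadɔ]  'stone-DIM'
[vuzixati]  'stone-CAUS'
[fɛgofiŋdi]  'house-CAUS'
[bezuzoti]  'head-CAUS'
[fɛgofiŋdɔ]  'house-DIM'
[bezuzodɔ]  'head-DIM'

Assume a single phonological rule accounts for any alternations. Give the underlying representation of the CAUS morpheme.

/-ti/

The CAUS suffix surfaces as [-di] and [-ti], depending on the final segment of the stem.
By contrast the DIM suffix keeps its initial [d] throughout — that segment must be underlying.
The CAUS suffix is therefore /-ti/ underlyingly, with post-nasal voicing: voiceless stops become voiced after a nasal.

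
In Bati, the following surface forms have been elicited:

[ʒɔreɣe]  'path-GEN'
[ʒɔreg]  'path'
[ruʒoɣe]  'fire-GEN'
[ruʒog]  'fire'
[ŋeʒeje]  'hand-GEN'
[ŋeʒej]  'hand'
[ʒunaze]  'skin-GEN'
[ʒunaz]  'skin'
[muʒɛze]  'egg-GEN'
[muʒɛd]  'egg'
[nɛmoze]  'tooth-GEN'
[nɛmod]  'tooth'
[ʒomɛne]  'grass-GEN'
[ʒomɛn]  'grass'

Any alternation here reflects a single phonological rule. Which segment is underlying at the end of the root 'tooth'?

In [nɛmoze] and [nɛmod] the final segment of 'tooth' alternates: [z] ~ [d].
The stem 'skin' ([ʒunaze], [ʒunaz]) shows [z] unchanged in both environments, so [z] cannot be basic with [d] derived in isolation.
Therefore /d/ is basic and [z] is derived by intervocalic spirantization (voiced stops become fricatives between vowels).

/d/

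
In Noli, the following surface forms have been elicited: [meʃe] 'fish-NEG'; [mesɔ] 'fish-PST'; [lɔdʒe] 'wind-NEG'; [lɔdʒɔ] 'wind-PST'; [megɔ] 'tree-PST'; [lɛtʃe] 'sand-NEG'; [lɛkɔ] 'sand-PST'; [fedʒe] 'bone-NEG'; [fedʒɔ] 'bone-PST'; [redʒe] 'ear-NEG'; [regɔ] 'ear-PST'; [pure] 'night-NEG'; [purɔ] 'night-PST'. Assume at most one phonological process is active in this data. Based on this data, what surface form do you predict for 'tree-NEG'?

[medʒe]

The root 'ear' surfaces as [redʒe] and [regɔ], with a stem-final [dʒ] ~ [g] alternation.
If /dʒ/ were underlying and a rule turned it into [g] before the PST suffix, 'wind' would also alternate; but it has [dʒ] in both [lɔdʒe] and [lɔdʒɔ].
The alternation reflects palatalization before a front vowel: /k/, /g/ and /s/ become palato-alveolar [tʃ], [dʒ] and [ʃ] before a front vowel. /g/ is underlying.
From [megɔ] the stem 'tree' is /meg/; before a front vowel this yields [medʒe].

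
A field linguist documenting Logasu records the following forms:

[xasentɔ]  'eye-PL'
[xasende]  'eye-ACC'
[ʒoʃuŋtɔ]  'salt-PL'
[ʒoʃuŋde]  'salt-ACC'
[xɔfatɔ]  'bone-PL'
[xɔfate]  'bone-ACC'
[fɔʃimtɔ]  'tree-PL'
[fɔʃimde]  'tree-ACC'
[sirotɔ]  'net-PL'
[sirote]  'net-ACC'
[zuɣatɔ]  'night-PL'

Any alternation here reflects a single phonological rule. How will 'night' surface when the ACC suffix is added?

The ACC morpheme has two allomorphs, [-de] and [-te].
By contrast the PL suffix keeps its initial [t] throughout — that segment must be underlying.
So the underlying form is /-de/, and voiced stops become voiceless after a vowel.
After 'night', which ends in a vowel, the suffix surfaces as [-te], giving [zuɣate].

[zuɣate]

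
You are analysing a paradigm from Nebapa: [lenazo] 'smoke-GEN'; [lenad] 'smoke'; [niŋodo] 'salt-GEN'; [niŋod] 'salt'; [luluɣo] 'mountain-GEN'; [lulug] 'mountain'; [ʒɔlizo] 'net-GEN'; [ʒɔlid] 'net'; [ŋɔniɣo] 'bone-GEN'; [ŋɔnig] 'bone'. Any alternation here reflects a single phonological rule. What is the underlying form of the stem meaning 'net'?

The root 'net' surfaces as [ʒɔlizo] and [ʒɔlid], with a stem-final [z] ~ [d] alternation.
The stem 'salt' ([niŋodo], [niŋod]) shows [d] unchanged in both environments, so [d] cannot be basic with [z] derived before the GEN suffix.
Therefore /z/ is basic and [d] is derived by word-final hardening (voiced fricatives become stops word-finally).

/ʒɔliz/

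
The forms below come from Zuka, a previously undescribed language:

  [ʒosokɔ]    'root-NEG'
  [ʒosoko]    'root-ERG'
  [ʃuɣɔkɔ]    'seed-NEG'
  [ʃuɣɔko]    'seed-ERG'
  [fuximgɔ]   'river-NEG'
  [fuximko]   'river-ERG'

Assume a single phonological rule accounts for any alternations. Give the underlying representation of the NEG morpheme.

The NEG morpheme has two allomorphs, [-gɔ] and [-kɔ].
The ERG suffix, which begins with [k], is invariant after every stem; so [k] is not altered by any rule here.
So the underlying form is /-gɔ/, and voiced stops become voiceless after a vowel.

/-gɔ/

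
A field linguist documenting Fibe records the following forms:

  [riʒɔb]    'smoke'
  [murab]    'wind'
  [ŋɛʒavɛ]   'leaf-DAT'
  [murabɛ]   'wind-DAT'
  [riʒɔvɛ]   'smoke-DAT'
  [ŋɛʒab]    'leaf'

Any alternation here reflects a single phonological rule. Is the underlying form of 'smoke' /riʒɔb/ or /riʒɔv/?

/riʒɔv/

The stem for 'smoke' ends in [v] in [riʒɔvɛ] but [b] in [riʒɔb].
But 'wind' keeps [b] in both environments ([murabɛ], [murab]), so there is no rule changing /b/ to [v] before the DAT suffix.
So /v/ is underlying, and a rule of word-final hardening — voiced fricatives become stops word-finally — gives [b].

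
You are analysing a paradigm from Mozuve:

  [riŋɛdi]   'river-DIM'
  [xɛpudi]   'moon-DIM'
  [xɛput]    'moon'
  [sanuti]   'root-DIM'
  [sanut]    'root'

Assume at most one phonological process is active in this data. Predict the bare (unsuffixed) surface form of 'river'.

The root 'moon' surfaces as [xɛpudi] and [xɛput], with a stem-final [d] ~ [t] alternation.
Compare 'root', with invariant [t] in [sanuti] and [sanut]: an analysis with underlying /t/ and a rule producing [d] before the DIM suffix would wrongly predict alternation here too.
Therefore /d/ is basic and [t] is derived by word-final obstruent devoicing (voiced obstruents become voiceless word-finally).
From [riŋɛdi] the stem 'river' is /riŋɛd/; word-finally this yields [riŋɛt].

[riŋɛt]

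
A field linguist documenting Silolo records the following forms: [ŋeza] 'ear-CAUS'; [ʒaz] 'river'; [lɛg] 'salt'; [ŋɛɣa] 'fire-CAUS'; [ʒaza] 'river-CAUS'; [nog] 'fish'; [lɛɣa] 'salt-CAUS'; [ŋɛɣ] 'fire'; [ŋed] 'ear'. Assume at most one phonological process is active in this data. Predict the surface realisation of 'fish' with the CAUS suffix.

[noɣa]

The root 'salt' surfaces as [lɛɣa] and [lɛg], with a stem-final [ɣ] ~ [g] alternation.
If /ɣ/ were underlying and a rule turned it into [g] in isolation, 'fire' would also alternate; but it has [ɣ] in both [ŋɛɣa] and [ŋɛɣ].
The underlying segment must be /g/; voiced stops become fricatives between vowels, yielding [ɣ] there.
The one attested form of 'fish', [nog], shows underlying /nog/. Applying the same rule between vowels gives [noɣa].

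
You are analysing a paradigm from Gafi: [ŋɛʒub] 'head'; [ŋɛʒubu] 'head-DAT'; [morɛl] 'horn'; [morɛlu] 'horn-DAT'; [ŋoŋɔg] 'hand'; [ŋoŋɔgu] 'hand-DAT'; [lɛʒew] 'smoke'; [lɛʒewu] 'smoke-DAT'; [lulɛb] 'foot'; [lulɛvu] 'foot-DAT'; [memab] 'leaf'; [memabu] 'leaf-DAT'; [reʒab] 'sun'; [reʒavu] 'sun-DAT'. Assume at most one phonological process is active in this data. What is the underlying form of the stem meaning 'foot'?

'foot' shows [b] ~ [v] at the end of the stem ([lulɛb] vs [lulɛvu]).
Compare 'head', with invariant [b] in [ŋɛʒub] and [ŋɛʒubu]: an analysis with underlying /b/ and a rule producing [v] before the DAT suffix would wrongly predict alternation here too.
Therefore /v/ is basic and [b] is derived by word-final hardening (voiced fricatives become stops word-finally).

/lulɛv/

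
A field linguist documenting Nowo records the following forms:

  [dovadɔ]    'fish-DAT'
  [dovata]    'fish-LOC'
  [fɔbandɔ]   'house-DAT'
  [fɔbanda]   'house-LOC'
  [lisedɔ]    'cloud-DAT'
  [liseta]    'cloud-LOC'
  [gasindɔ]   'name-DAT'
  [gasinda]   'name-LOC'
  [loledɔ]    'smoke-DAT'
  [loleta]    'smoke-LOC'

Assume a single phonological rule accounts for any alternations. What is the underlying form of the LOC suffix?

The LOC morpheme has two allomorphs, [-da] and [-ta].
By contrast the DAT suffix keeps its initial [d] throughout — that segment must be underlying.
So the underlying form is /-ta/, and voiceless stops become voiced after a nasal.

/-ta/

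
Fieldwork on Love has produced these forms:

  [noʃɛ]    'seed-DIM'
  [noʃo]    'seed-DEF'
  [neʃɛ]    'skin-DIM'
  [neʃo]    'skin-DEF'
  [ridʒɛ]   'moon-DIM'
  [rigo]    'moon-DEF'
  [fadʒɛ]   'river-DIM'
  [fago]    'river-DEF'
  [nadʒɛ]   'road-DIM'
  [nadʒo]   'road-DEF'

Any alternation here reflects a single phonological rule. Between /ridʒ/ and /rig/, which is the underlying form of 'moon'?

/rig/

'moon' shows [dʒ] ~ [g] at the end of the stem ([ridʒɛ] vs [rigo]).
The stem 'road' ([nadʒɛ], [nadʒo]) shows [dʒ] unchanged in both environments, so [dʒ] cannot be basic with [g] derived before the DEF suffix.
So /g/ is underlying, and a rule of palatalization before a front vowel — /g/ becomes palato-alveolar [dʒ] before a front vowel — gives [dʒ].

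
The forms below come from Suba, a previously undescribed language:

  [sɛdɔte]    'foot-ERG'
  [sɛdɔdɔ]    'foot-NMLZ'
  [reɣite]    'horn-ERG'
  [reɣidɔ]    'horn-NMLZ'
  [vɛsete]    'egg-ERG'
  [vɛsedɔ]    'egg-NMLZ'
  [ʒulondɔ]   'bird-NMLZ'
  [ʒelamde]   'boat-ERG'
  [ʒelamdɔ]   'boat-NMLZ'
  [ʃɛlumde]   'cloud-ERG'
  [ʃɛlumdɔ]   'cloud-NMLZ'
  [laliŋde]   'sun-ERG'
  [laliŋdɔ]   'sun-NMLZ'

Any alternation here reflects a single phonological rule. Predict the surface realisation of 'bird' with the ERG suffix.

[ʒulonde]

The ERG suffix surfaces as [-de] and [-te], depending on the final segment of the stem.
The NMLZ suffix, which begins with [d], is invariant after every stem; so [d] is not altered by any rule here.
The ERG suffix is therefore /-te/ underlyingly, with post-nasal voicing: voiceless stops become voiced after a nasal.
After 'bird', which ends in a nasal, the suffix surfaces as [-de], giving [ʒulonde].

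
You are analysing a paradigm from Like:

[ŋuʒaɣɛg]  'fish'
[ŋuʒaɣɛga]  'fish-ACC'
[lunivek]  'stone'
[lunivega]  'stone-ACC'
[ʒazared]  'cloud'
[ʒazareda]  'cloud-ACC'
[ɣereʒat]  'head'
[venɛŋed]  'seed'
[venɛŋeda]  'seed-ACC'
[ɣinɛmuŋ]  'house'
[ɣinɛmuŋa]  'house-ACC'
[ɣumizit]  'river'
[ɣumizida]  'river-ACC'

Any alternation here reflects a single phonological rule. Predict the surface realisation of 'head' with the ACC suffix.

[ɣereʒada]

'river' shows [t] ~ [d] at the end of the stem ([ɣumizit] vs [ɣumizida]).
The stem 'seed' ([venɛŋed], [venɛŋeda]) shows [d] unchanged in both environments, so [d] cannot be basic with [t] derived in isolation.
The underlying segment must be /t/; voiceless stops become voiced between vowels, yielding [d] there.
From [ɣereʒat] the stem 'head' is /ɣereʒat/; between vowels this yields [ɣereʒada].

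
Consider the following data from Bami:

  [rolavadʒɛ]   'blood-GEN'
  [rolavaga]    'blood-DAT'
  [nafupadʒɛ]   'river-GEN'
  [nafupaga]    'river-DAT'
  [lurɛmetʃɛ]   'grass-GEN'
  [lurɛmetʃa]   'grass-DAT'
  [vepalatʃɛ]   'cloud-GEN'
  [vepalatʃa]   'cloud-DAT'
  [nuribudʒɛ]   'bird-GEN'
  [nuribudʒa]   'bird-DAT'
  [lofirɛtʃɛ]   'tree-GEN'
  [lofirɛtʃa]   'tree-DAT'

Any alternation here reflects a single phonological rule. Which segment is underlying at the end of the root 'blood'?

'blood' shows [dʒ] ~ [g] at the end of the stem ([rolavadʒɛ] vs [rolavaga]).
Compare 'bird', with invariant [dʒ] in [nuribudʒɛ] and [nuribudʒa]: an analysis with underlying /dʒ/ and a rule producing [g] before the DAT suffix would wrongly predict alternation here too.
The alternation reflects palatalization before a front vowel: /g/ becomes palato-alveolar [dʒ] before a front vowel. /g/ is underlying.

/g/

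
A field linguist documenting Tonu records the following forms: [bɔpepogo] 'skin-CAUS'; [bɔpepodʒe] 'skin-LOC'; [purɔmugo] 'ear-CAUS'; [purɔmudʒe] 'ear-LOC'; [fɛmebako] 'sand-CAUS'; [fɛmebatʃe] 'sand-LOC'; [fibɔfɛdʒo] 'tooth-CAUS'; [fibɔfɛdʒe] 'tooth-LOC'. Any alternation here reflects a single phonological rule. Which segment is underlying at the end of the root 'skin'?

'skin' shows [g] ~ [dʒ] at the end of the stem ([bɔpepogo] vs [bɔpepodʒe]).
Compare 'tooth', with invariant [dʒ] in [fibɔfɛdʒo] and [fibɔfɛdʒe]: an analysis with underlying /dʒ/ and a rule producing [g] before the CAUS suffix would wrongly predict alternation here too.
So /g/ is underlying, and a rule of palatalization before a front vowel — /k/ and /g/ become palato-alveolar [tʃ] and [dʒ] before a front vowel — gives [dʒ].

/g/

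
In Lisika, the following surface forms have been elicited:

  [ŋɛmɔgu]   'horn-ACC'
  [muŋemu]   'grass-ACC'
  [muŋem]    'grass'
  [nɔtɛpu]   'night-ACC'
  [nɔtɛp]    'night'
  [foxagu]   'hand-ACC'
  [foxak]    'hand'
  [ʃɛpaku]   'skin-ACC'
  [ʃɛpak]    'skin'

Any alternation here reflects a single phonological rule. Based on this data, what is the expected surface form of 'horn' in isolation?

[ŋɛmɔk]

The stem for 'hand' ends in [g] in [foxagu] but [k] in [foxak].
The stem 'skin' ([ʃɛpaku], [ʃɛpak]) shows [k] unchanged in both environments, so [k] cannot be basic with [g] derived before the ACC suffix.
The underlying segment must be /g/; voiced obstruents become voiceless word-finally, yielding [k] there.
The one attested form of 'horn', [ŋɛmɔgu], shows underlying /ŋɛmɔg/. Applying the same rule word-finally gives [ŋɛmɔk].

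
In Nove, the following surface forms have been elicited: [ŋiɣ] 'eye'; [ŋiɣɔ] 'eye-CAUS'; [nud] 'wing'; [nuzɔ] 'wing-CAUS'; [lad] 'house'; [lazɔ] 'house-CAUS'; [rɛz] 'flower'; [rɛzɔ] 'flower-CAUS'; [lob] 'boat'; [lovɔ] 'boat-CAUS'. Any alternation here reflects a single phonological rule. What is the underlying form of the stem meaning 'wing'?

/nud/

The stem for 'wing' ends in [d] in [nud] but [z] in [nuzɔ].
But 'flower' keeps [z] in both environments ([rɛz], [rɛzɔ]), so there is no rule changing /z/ to [d] in isolation.
The alternation reflects intervocalic spirantization: voiced stops become fricatives between vowels. /d/ is underlying.
So 'wing' = /nud/.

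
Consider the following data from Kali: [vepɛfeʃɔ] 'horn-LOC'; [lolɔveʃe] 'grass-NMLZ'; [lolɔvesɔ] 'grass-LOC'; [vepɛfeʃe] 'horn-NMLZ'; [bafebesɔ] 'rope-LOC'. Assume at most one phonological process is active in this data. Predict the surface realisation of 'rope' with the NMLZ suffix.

[bafebeʃe]

The stem for 'grass' ends in [s] in [lolɔvesɔ] but [ʃ] in [lolɔveʃe].
But 'horn' keeps [ʃ] in both environments ([vepɛfeʃɔ], [vepɛfeʃe]), so there is no rule changing /ʃ/ to [s] before the LOC suffix.
Therefore /s/ is basic and [ʃ] is derived by palatalization before a front vowel (/s/ becomes palato-alveolar [ʃ] before a front vowel).
From [bafebesɔ] the stem 'rope' is /bafebes/; before a front vowel this yields [bafebeʃe].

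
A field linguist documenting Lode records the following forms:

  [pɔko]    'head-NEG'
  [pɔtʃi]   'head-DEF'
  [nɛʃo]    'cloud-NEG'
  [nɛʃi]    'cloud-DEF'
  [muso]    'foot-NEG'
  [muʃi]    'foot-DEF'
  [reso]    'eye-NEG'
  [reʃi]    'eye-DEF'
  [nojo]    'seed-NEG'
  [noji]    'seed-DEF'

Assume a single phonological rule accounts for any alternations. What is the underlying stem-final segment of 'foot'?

/s/

'foot' shows [s] ~ [ʃ] at the end of the stem ([muso] vs [muʃi]).
If /ʃ/ were underlying and a rule turned it into [s] before the NEG suffix, 'cloud' would also alternate; but it has [ʃ] in both [nɛʃo] and [nɛʃi].
The underlying segment must be /s/; /k/ and /s/ become palato-alveolar [tʃ] and [ʃ] before a front vowel, yielding [ʃ] there.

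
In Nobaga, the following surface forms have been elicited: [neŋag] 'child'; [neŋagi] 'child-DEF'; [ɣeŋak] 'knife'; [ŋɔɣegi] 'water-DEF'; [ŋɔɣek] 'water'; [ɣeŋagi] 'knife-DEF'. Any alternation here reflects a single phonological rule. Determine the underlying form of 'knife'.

The root 'knife' surfaces as [ɣeŋagi] and [ɣeŋak], with a stem-final [g] ~ [k] alternation.
Compare 'child', with invariant [g] in [neŋagi] and [neŋag]: an analysis with underlying /g/ and a rule producing [k] in isolation would wrongly predict alternation here too.
The underlying segment must be /k/; voiceless stops become voiced between vowels, yielding [g] there.
The underlying form of 'knife' is therefore /ɣeŋak/.

/ɣeŋak/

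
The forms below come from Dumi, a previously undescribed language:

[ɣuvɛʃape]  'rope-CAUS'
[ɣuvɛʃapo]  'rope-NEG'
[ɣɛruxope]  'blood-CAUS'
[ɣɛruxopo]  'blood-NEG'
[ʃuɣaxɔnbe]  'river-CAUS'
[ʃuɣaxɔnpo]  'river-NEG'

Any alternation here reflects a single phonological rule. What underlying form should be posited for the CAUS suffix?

/-be/

The CAUS morpheme has two allomorphs, [-be] and [-pe].
By contrast the NEG suffix keeps its initial [p] throughout — that segment must be underlying.
So the underlying form is /-be/, and voiced stops become voiceless after a vowel.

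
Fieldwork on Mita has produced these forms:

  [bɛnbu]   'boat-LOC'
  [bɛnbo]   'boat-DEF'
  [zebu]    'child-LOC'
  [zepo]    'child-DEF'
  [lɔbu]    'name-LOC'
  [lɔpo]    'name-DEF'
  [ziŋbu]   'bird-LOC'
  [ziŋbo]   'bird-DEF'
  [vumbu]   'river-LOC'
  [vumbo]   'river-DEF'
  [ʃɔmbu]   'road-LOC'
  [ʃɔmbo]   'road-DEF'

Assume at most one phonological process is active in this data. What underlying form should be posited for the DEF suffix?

The DEF suffix surfaces as [-bo] and [-po], depending on the final segment of the stem.
The LOC suffix, which begins with [b], is invariant after every stem; so [b] is not altered by any rule here.
The DEF suffix is therefore /-po/ underlyingly, with post-nasal voicing: voiceless stops become voiced after a nasal.

/-po/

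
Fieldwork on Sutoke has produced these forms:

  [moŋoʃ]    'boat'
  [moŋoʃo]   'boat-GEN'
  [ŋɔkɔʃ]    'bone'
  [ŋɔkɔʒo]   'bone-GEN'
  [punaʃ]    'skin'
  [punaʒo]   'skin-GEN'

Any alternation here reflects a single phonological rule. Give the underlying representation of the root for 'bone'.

/ŋɔkɔʒ/

'bone' shows [ʃ] ~ [ʒ] at the end of the stem ([ŋɔkɔʃ] vs [ŋɔkɔʒo]).
But 'boat' keeps [ʃ] in both environments ([moŋoʃ], [moŋoʃo]), so there is no rule changing /ʃ/ to [ʒ] before the GEN suffix.
The underlying segment must be /ʒ/; voiced obstruents become voiceless word-finally, yielding [ʃ] there.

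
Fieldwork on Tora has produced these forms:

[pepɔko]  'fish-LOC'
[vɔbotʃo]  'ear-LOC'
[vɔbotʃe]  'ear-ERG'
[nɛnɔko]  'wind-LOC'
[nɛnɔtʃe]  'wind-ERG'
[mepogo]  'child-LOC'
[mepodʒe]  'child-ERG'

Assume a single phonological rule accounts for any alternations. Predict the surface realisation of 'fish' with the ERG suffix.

[pepɔtʃe]

The root 'wind' surfaces as [nɛnɔko] and [nɛnɔtʃe], with a stem-final [k] ~ [tʃ] alternation.
If /tʃ/ were underlying and a rule turned it into [k] before the LOC suffix, 'ear' would also alternate; but it has [tʃ] in both [vɔbotʃo] and [vɔbotʃe].
So /k/ is underlying, and a rule of palatalization before a front vowel — /k/ and /g/ become palato-alveolar [tʃ] and [dʒ] before a front vowel — gives [tʃ].
The one attested form of 'fish', [pepɔko], shows underlying /pepɔk/. Applying the same rule before a front vowel gives [pepɔtʃe].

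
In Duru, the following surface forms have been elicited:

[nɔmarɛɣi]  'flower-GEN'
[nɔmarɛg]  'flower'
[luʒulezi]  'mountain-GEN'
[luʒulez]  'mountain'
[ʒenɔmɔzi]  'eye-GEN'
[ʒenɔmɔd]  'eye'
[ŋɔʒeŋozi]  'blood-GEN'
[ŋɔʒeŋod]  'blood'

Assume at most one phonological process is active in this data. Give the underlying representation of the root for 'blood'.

The root 'blood' surfaces as [ŋɔʒeŋozi] and [ŋɔʒeŋod], with a stem-final [z] ~ [d] alternation.
The stem 'mountain' ([luʒulezi], [luʒulez]) shows [z] unchanged in both environments, so [z] cannot be basic with [d] derived in isolation.
Therefore /d/ is basic and [z] is derived by intervocalic spirantization (voiced stops become fricatives between vowels).
Hence 'blood' is /ŋɔʒeŋod/ underlyingly.

/ŋɔʒeŋod/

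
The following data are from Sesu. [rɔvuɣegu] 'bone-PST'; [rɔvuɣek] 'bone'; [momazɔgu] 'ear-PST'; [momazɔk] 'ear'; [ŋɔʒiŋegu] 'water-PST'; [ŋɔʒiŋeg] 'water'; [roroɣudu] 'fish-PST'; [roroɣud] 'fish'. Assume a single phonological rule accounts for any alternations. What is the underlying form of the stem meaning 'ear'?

The stem for 'ear' ends in [g] in [momazɔgu] but [k] in [momazɔk].
If /g/ were underlying and a rule turned it into [k] in isolation, 'water' would also alternate; but it has [g] in both [ŋɔʒiŋegu] and [ŋɔʒiŋeg].
So /k/ is underlying, and a rule of intervocalic voicing — voiceless stops become voiced between vowels — gives [g].

/momazɔk/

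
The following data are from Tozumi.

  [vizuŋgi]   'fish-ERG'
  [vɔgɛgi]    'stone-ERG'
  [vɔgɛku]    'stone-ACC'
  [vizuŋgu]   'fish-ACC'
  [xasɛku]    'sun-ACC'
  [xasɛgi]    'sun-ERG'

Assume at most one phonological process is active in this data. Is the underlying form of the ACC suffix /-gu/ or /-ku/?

/-ku/

The ACC morpheme has two allomorphs, [-gu] and [-ku].
By contrast the ERG suffix keeps its initial [g] throughout — that segment must be underlying.
So the underlying form is /-ku/, and voiceless stops become voiced after a nasal.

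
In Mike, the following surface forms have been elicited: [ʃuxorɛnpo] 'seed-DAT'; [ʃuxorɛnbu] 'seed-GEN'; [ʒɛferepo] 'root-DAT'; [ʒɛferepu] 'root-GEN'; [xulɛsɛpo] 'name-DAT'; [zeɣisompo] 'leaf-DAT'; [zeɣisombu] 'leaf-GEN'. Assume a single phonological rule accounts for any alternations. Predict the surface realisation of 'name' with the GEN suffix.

The GEN morpheme has two allomorphs, [-bu] and [-pu].
The DAT suffix, which begins with [p], is invariant after every stem; so [p] is not altered by any rule here.
The GEN suffix is therefore /-bu/ underlyingly, with post-vocalic devoicing: voiced stops become voiceless after a vowel.
After 'name', which ends in a vowel, the suffix surfaces as [-pu], giving [xulɛsɛpu].

[xulɛsɛpu]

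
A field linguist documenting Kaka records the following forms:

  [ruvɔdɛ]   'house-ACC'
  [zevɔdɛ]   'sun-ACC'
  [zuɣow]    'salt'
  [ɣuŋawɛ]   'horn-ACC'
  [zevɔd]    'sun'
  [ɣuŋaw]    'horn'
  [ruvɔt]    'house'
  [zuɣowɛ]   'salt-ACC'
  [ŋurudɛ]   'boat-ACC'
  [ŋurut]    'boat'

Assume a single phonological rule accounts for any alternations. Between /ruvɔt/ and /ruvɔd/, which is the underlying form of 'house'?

The stem for 'house' ends in [t] in [ruvɔt] but [d] in [ruvɔdɛ].
If /d/ were underlying and a rule turned it into [t] in isolation, 'sun' would also alternate; but it has [d] in both [zevɔd] and [zevɔdɛ].
Therefore /t/ is basic and [d] is derived by intervocalic voicing (voiceless stops become voiced between vowels).

/ruvɔt/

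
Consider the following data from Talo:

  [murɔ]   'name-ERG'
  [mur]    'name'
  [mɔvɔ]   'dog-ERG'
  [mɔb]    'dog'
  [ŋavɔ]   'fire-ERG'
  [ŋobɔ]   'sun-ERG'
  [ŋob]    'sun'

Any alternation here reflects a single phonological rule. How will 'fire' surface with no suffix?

In [mɔvɔ] and [mɔb] the final segment of 'dog' alternates: [v] ~ [b].
The stem 'sun' ([ŋobɔ], [ŋob]) shows [b] unchanged in both environments, so [b] cannot be basic with [v] derived before the ERG suffix.
So /v/ is underlying, and a rule of word-final hardening — voiced fricatives become stops word-finally — gives [b].
From [ŋavɔ] the stem 'fire' is /ŋav/; word-finally this yields [ŋab].

[ŋab]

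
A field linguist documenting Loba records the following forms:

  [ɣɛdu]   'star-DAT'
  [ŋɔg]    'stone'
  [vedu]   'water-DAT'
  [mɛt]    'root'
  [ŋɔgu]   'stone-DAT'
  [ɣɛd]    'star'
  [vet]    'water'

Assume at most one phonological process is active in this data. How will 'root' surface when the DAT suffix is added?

The root 'water' surfaces as [vedu] and [vet], with a stem-final [d] ~ [t] alternation.
The stem 'star' ([ɣɛdu], [ɣɛd]) shows [d] unchanged in both environments, so [d] cannot be basic with [t] derived in isolation.
The alternation reflects intervocalic voicing: voiceless stops become voiced between vowels. /t/ is underlying.
The one attested form of 'root', [mɛt], shows underlying /mɛt/. Applying the same rule between vowels gives [mɛdu].

[mɛdu]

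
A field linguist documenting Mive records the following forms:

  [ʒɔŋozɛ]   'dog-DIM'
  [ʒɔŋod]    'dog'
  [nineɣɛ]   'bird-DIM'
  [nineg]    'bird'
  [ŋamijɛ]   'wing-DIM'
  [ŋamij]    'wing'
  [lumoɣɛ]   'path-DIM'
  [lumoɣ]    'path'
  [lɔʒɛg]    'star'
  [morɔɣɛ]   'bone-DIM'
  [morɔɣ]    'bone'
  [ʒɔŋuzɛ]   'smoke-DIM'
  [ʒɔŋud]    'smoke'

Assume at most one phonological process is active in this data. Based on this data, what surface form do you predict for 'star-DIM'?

The stem for 'bird' ends in [ɣ] in [nineɣɛ] but [g] in [nineg].
But 'bone' keeps [ɣ] in both environments ([morɔɣɛ], [morɔɣ]), so there is no rule changing /ɣ/ to [g] in isolation.
The underlying segment must be /g/; voiced stops become fricatives between vowels, yielding [ɣ] there.
From [lɔʒɛg] the stem 'star' is /lɔʒɛg/; between vowels this yields [lɔʒɛɣɛ].

[lɔʒɛɣɛ]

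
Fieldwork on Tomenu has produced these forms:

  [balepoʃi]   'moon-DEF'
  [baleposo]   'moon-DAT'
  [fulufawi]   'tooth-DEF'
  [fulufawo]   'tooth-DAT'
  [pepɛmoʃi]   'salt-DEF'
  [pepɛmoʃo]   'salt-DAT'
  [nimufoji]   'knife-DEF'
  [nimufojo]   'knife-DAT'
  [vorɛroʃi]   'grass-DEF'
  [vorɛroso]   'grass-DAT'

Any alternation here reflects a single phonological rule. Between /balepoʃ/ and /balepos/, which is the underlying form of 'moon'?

/balepos/

In [balepoʃi] and [baleposo] the final segment of 'moon' alternates: [ʃ] ~ [s].
The stem 'salt' ([pepɛmoʃi], [pepɛmoʃo]) shows [ʃ] unchanged in both environments, so [ʃ] cannot be basic with [s] derived before the DAT suffix.
So /s/ is underlying, and a rule of palatalization before a front vowel — /s/ becomes palato-alveolar [ʃ] before a front vowel — gives [ʃ].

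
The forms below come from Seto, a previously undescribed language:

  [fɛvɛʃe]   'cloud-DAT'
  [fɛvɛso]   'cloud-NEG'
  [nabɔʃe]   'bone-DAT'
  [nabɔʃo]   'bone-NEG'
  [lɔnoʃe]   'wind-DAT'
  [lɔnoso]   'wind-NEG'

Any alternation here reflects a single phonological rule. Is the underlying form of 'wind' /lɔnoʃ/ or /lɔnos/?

The stem for 'wind' ends in [ʃ] in [lɔnoʃe] but [s] in [lɔnoso].
If /ʃ/ were underlying and a rule turned it into [s] before the NEG suffix, 'bone' would also alternate; but it has [ʃ] in both [nabɔʃe] and [nabɔʃo].
The alternation reflects palatalization before a front vowel: /s/ becomes palato-alveolar [ʃ] before a front vowel. /s/ is underlying.

/lɔnos/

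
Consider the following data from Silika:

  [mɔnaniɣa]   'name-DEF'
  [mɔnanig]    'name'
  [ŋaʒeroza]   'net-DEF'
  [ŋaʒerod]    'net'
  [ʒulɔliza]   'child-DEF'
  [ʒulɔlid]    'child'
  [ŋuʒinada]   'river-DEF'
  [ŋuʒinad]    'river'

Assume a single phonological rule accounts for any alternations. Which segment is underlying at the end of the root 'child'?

/z/

The root 'child' surfaces as [ʒulɔliza] and [ʒulɔlid], with a stem-final [z] ~ [d] alternation.
But 'river' keeps [d] in both environments ([ŋuʒinada], [ŋuʒinad]), so there is no rule changing /d/ to [z] before the DEF suffix.
Therefore /z/ is basic and [d] is derived by word-final hardening (voiced fricatives become stops word-finally).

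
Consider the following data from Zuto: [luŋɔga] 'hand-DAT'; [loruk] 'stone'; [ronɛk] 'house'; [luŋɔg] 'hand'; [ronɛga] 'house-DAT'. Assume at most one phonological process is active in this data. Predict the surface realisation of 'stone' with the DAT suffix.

The stem for 'house' ends in [k] in [ronɛk] but [g] in [ronɛga].
If /g/ were underlying and a rule turned it into [k] in isolation, 'hand' would also alternate; but it has [g] in both [luŋɔg] and [luŋɔga].
The underlying segment must be /k/; voiceless stops become voiced between vowels, yielding [g] there.
The one attested form of 'stone', [loruk], shows underlying /loruk/. Applying the same rule between vowels gives [loruga].

[loruga]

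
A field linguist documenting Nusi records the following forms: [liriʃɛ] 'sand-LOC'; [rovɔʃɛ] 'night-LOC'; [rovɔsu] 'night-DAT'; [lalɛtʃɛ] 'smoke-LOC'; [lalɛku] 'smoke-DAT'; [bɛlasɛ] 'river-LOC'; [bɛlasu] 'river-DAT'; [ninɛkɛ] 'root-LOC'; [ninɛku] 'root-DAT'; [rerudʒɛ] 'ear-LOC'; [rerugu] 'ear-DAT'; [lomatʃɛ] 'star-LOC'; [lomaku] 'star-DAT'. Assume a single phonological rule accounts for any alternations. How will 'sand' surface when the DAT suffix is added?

[lirisu]

'night' shows [ʃ] ~ [s] at the end of the stem ([rovɔʃɛ] vs [rovɔsu]).
Compare 'river', with invariant [s] in [bɛlasɛ] and [bɛlasu]: an analysis with underlying /s/ and a rule producing [ʃ] before the LOC suffix would wrongly predict alternation here too.
The alternation reflects depalatalization: palato-alveolar /tʃ/, /dʒ/ and /ʃ/ become [k], [g] and [s] when no front vowel follows. /ʃ/ is underlying.
The one attested form of 'sand', [liriʃɛ], shows underlying /liriʃ/. Applying the same rule when no front vowel follows gives [lirisu].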